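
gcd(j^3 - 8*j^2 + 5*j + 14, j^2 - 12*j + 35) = j - 7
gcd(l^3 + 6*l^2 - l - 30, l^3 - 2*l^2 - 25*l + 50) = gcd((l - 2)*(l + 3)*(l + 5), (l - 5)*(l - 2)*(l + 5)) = l^2 + 3*l - 10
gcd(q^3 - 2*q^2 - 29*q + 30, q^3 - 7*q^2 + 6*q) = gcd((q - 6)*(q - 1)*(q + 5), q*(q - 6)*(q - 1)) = q^2 - 7*q + 6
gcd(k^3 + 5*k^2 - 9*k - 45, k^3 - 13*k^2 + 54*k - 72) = k - 3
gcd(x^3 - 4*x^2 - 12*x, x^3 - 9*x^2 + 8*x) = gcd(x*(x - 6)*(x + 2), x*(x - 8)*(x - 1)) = x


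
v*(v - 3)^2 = v^3 - 6*v^2 + 9*v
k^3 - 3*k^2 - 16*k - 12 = (k - 6)*(k + 1)*(k + 2)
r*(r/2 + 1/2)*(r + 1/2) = r^3/2 + 3*r^2/4 + r/4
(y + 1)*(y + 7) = y^2 + 8*y + 7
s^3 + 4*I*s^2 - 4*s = s*(s + 2*I)^2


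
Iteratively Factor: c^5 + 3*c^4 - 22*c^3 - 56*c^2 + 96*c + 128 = (c - 4)*(c^4 + 7*c^3 + 6*c^2 - 32*c - 32) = (c - 4)*(c + 1)*(c^3 + 6*c^2 - 32) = (c - 4)*(c - 2)*(c + 1)*(c^2 + 8*c + 16) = (c - 4)*(c - 2)*(c + 1)*(c + 4)*(c + 4)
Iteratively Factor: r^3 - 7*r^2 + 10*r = (r - 2)*(r^2 - 5*r) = (r - 5)*(r - 2)*(r)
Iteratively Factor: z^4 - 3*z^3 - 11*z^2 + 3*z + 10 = (z + 2)*(z^3 - 5*z^2 - z + 5) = (z + 1)*(z + 2)*(z^2 - 6*z + 5) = (z - 1)*(z + 1)*(z + 2)*(z - 5)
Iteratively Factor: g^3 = (g)*(g^2) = g^2*(g)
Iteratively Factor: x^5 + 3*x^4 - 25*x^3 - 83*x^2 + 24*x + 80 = (x + 4)*(x^4 - x^3 - 21*x^2 + x + 20) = (x + 4)^2*(x^3 - 5*x^2 - x + 5) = (x - 1)*(x + 4)^2*(x^2 - 4*x - 5) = (x - 1)*(x + 1)*(x + 4)^2*(x - 5)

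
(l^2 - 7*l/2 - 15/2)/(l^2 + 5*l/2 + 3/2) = (l - 5)/(l + 1)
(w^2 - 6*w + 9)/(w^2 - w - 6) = (w - 3)/(w + 2)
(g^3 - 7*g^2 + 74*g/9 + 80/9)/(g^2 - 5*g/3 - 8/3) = (3*g^2 - 13*g - 10)/(3*(g + 1))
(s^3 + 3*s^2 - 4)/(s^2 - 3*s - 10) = (s^2 + s - 2)/(s - 5)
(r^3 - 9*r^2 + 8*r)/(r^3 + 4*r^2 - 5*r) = (r - 8)/(r + 5)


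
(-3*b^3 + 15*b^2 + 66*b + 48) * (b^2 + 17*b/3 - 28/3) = -3*b^5 - 2*b^4 + 179*b^3 + 282*b^2 - 344*b - 448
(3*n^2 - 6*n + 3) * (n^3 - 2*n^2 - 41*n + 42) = 3*n^5 - 12*n^4 - 108*n^3 + 366*n^2 - 375*n + 126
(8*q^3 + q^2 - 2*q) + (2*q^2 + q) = 8*q^3 + 3*q^2 - q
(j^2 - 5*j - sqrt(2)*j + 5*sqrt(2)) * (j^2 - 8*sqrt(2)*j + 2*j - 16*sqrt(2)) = j^4 - 9*sqrt(2)*j^3 - 3*j^3 + 6*j^2 + 27*sqrt(2)*j^2 - 48*j + 90*sqrt(2)*j - 160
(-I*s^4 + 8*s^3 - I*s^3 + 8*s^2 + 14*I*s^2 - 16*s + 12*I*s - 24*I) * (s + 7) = -I*s^5 + 8*s^4 - 8*I*s^4 + 64*s^3 + 7*I*s^3 + 40*s^2 + 110*I*s^2 - 112*s + 60*I*s - 168*I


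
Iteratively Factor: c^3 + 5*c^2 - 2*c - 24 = (c + 4)*(c^2 + c - 6) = (c + 3)*(c + 4)*(c - 2)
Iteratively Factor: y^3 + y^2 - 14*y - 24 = (y + 2)*(y^2 - y - 12) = (y + 2)*(y + 3)*(y - 4)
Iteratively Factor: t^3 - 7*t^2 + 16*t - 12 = (t - 3)*(t^2 - 4*t + 4) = (t - 3)*(t - 2)*(t - 2)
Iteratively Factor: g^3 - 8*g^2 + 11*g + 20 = (g - 4)*(g^2 - 4*g - 5) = (g - 4)*(g + 1)*(g - 5)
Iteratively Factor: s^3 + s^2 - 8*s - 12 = (s + 2)*(s^2 - s - 6) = (s - 3)*(s + 2)*(s + 2)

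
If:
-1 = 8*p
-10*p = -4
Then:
No Solution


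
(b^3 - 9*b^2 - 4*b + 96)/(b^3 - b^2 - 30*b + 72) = (b^2 - 5*b - 24)/(b^2 + 3*b - 18)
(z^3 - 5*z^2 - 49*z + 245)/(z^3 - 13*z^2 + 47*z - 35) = (z + 7)/(z - 1)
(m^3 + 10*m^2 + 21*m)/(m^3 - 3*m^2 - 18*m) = (m + 7)/(m - 6)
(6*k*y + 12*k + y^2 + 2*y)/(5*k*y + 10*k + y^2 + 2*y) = (6*k + y)/(5*k + y)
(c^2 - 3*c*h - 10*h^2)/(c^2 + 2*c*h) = (c - 5*h)/c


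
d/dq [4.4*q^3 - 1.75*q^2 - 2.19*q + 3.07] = 13.2*q^2 - 3.5*q - 2.19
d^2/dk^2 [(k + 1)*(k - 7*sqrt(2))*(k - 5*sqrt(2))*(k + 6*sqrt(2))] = 12*k^2 - 36*sqrt(2)*k + 6*k - 148 - 12*sqrt(2)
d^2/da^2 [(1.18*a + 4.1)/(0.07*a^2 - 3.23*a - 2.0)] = ((7.0488 - 0.4956*a)*(-0.07*a^2 + 3.23*a + 2.0) - (0.14*a - 3.23)*(0.28*a - 6.46)*(1.18*a + 4.1))/(-0.07*a^2 + 3.23*a + 2.0)^3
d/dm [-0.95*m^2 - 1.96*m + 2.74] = -1.9*m - 1.96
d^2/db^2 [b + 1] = 0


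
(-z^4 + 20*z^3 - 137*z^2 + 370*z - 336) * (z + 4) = -z^5 + 16*z^4 - 57*z^3 - 178*z^2 + 1144*z - 1344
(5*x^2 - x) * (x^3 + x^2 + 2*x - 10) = 5*x^5 + 4*x^4 + 9*x^3 - 52*x^2 + 10*x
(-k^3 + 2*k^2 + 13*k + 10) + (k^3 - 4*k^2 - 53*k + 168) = -2*k^2 - 40*k + 178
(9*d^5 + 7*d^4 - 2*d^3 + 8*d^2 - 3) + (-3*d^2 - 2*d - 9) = 9*d^5 + 7*d^4 - 2*d^3 + 5*d^2 - 2*d - 12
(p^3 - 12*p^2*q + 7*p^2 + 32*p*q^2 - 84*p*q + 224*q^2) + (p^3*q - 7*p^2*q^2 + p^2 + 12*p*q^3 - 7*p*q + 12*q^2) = p^3*q + p^3 - 7*p^2*q^2 - 12*p^2*q + 8*p^2 + 12*p*q^3 + 32*p*q^2 - 91*p*q + 236*q^2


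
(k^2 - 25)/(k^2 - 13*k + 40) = (k + 5)/(k - 8)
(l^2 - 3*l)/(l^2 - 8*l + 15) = l/(l - 5)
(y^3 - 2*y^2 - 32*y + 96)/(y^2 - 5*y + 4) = (y^2 + 2*y - 24)/(y - 1)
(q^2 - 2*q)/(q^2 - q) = (q - 2)/(q - 1)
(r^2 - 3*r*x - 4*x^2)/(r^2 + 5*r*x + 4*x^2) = (r - 4*x)/(r + 4*x)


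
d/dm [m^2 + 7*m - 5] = 2*m + 7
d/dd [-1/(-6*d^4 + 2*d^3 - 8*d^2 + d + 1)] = (-24*d^3 + 6*d^2 - 16*d + 1)/(-6*d^4 + 2*d^3 - 8*d^2 + d + 1)^2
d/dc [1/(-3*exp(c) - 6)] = exp(c)/(3*(exp(c) + 2)^2)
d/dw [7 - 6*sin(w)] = -6*cos(w)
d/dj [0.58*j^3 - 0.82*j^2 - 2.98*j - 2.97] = 1.74*j^2 - 1.64*j - 2.98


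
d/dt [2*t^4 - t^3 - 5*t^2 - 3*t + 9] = 8*t^3 - 3*t^2 - 10*t - 3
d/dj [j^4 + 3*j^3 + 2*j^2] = j*(4*j^2 + 9*j + 4)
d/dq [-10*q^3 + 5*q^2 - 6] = 10*q*(1 - 3*q)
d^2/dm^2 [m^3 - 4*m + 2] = 6*m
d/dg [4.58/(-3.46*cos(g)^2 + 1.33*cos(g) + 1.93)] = (6.0914 - 31.6936*cos(g))*sin(g)/(-3.46*cos(g)^2 + 1.33*cos(g) + 1.93)^2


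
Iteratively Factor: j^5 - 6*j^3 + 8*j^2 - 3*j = (j + 3)*(j^4 - 3*j^3 + 3*j^2 - j) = j*(j + 3)*(j^3 - 3*j^2 + 3*j - 1) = j*(j - 1)*(j + 3)*(j^2 - 2*j + 1) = j*(j - 1)^2*(j + 3)*(j - 1)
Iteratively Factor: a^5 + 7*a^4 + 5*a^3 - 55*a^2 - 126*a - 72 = (a + 3)*(a^4 + 4*a^3 - 7*a^2 - 34*a - 24) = (a + 3)*(a + 4)*(a^3 - 7*a - 6) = (a + 1)*(a + 3)*(a + 4)*(a^2 - a - 6) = (a + 1)*(a + 2)*(a + 3)*(a + 4)*(a - 3)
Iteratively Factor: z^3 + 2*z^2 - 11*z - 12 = (z + 1)*(z^2 + z - 12) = (z + 1)*(z + 4)*(z - 3)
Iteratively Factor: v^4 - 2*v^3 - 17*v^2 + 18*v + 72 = (v + 3)*(v^3 - 5*v^2 - 2*v + 24) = (v + 2)*(v + 3)*(v^2 - 7*v + 12) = (v - 3)*(v + 2)*(v + 3)*(v - 4)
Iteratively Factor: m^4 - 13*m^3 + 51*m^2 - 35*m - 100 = (m - 5)*(m^3 - 8*m^2 + 11*m + 20) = (m - 5)*(m - 4)*(m^2 - 4*m - 5) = (m - 5)*(m - 4)*(m + 1)*(m - 5)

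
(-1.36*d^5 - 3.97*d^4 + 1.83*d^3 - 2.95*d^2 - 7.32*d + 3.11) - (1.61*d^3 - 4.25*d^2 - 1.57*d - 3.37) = -1.36*d^5 - 3.97*d^4 + 0.22*d^3 + 1.3*d^2 - 5.75*d + 6.48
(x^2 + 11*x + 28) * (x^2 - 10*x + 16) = x^4 + x^3 - 66*x^2 - 104*x + 448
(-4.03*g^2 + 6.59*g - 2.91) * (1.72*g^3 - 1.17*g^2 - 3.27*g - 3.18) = -6.9316*g^5 + 16.0499*g^4 + 0.462600000000002*g^3 - 5.32919999999999*g^2 - 11.4405*g + 9.2538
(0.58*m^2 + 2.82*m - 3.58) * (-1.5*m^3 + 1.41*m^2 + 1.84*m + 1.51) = -0.87*m^5 - 3.4122*m^4 + 10.4134*m^3 + 1.0168*m^2 - 2.329*m - 5.4058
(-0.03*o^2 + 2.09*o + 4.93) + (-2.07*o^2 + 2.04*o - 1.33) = -2.1*o^2 + 4.13*o + 3.6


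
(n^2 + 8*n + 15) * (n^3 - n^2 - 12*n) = n^5 + 7*n^4 - 5*n^3 - 111*n^2 - 180*n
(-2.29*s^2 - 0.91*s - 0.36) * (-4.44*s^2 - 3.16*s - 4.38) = 10.1676*s^4 + 11.2768*s^3 + 14.5042*s^2 + 5.1234*s + 1.5768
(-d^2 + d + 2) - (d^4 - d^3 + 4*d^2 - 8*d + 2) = -d^4 + d^3 - 5*d^2 + 9*d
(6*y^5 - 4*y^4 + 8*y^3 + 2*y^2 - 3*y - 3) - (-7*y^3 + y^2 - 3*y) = 6*y^5 - 4*y^4 + 15*y^3 + y^2 - 3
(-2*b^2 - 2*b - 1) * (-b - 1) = 2*b^3 + 4*b^2 + 3*b + 1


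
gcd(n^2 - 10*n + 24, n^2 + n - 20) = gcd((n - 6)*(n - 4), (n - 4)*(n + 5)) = n - 4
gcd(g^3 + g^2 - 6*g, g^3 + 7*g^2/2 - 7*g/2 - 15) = g^2 + g - 6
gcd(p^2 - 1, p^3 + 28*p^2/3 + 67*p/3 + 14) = p + 1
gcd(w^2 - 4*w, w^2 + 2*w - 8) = 1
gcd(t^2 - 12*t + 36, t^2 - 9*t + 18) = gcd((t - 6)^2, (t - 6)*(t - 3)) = t - 6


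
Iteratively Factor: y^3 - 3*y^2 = (y - 3)*(y^2) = y*(y - 3)*(y)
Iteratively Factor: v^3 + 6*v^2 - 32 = (v - 2)*(v^2 + 8*v + 16) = (v - 2)*(v + 4)*(v + 4)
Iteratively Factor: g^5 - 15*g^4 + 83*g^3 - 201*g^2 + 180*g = (g - 3)*(g^4 - 12*g^3 + 47*g^2 - 60*g) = (g - 5)*(g - 3)*(g^3 - 7*g^2 + 12*g) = (g - 5)*(g - 4)*(g - 3)*(g^2 - 3*g) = g*(g - 5)*(g - 4)*(g - 3)*(g - 3)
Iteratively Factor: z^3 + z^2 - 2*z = (z + 2)*(z^2 - z) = z*(z + 2)*(z - 1)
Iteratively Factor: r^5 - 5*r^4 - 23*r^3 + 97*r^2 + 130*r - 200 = (r - 5)*(r^4 - 23*r^2 - 18*r + 40) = (r - 5)*(r + 4)*(r^3 - 4*r^2 - 7*r + 10) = (r - 5)*(r + 2)*(r + 4)*(r^2 - 6*r + 5) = (r - 5)^2*(r + 2)*(r + 4)*(r - 1)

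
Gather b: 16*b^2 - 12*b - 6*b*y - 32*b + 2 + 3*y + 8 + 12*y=16*b^2 + b*(-6*y - 44) + 15*y + 10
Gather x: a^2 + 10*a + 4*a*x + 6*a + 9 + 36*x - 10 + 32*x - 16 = a^2 + 16*a + x*(4*a + 68) - 17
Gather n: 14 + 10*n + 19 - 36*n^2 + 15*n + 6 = -36*n^2 + 25*n + 39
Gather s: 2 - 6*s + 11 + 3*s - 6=7 - 3*s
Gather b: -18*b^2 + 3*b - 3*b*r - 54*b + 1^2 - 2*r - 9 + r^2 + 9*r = -18*b^2 + b*(-3*r - 51) + r^2 + 7*r - 8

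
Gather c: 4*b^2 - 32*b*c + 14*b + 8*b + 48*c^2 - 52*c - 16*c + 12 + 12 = 4*b^2 + 22*b + 48*c^2 + c*(-32*b - 68) + 24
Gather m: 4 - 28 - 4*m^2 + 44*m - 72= -4*m^2 + 44*m - 96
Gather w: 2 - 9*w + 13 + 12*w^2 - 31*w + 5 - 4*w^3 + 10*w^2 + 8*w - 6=-4*w^3 + 22*w^2 - 32*w + 14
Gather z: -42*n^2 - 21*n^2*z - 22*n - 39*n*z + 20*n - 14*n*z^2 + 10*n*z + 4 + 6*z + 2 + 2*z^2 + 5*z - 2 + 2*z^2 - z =-42*n^2 - 2*n + z^2*(4 - 14*n) + z*(-21*n^2 - 29*n + 10) + 4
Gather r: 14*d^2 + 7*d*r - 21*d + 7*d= 14*d^2 + 7*d*r - 14*d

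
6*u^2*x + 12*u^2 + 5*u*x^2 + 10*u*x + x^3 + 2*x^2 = (2*u + x)*(3*u + x)*(x + 2)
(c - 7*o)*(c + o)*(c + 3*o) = c^3 - 3*c^2*o - 25*c*o^2 - 21*o^3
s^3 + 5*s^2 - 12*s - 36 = (s - 3)*(s + 2)*(s + 6)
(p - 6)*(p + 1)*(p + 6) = p^3 + p^2 - 36*p - 36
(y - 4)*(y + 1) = y^2 - 3*y - 4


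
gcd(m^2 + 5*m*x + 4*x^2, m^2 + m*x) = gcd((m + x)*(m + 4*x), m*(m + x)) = m + x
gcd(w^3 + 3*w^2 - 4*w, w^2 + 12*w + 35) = 1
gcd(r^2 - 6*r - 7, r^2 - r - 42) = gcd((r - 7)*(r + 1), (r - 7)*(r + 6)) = r - 7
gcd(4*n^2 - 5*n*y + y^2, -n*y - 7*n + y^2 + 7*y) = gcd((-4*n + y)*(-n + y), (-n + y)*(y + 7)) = -n + y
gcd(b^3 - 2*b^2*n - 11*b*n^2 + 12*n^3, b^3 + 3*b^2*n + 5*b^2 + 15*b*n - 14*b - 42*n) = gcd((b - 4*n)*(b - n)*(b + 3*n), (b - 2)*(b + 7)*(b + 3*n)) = b + 3*n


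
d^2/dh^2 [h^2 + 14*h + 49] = 2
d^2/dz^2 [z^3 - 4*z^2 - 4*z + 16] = 6*z - 8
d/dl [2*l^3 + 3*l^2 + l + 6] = 6*l^2 + 6*l + 1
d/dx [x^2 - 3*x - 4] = 2*x - 3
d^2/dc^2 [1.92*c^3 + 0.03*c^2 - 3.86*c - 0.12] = 11.52*c + 0.06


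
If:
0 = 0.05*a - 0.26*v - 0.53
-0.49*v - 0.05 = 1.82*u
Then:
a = 5.2*v + 10.6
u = -0.269230769230769*v - 0.0274725274725275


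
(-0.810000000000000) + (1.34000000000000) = 0.530000000000000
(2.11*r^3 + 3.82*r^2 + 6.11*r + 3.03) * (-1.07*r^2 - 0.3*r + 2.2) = -2.2577*r^5 - 4.7204*r^4 - 3.0417*r^3 + 3.3289*r^2 + 12.533*r + 6.666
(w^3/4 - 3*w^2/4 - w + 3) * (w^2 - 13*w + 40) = w^5/4 - 4*w^4 + 75*w^3/4 - 14*w^2 - 79*w + 120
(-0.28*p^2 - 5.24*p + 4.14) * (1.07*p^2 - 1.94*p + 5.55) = -0.2996*p^4 - 5.0636*p^3 + 13.0414*p^2 - 37.1136*p + 22.977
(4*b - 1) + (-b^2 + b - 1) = -b^2 + 5*b - 2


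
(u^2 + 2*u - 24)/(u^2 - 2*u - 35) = (-u^2 - 2*u + 24)/(-u^2 + 2*u + 35)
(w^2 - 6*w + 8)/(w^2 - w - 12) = (w - 2)/(w + 3)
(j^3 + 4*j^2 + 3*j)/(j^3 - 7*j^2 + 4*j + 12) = j*(j + 3)/(j^2 - 8*j + 12)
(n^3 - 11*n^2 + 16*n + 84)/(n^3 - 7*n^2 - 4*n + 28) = (n - 6)/(n - 2)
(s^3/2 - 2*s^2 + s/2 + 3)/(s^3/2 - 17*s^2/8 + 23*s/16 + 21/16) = 8*(s^2 - s - 2)/(8*s^2 - 10*s - 7)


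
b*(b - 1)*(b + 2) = b^3 + b^2 - 2*b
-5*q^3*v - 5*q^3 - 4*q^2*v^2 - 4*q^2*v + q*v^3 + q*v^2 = (-5*q + v)*(q + v)*(q*v + q)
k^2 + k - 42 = (k - 6)*(k + 7)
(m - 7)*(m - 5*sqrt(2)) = m^2 - 5*sqrt(2)*m - 7*m + 35*sqrt(2)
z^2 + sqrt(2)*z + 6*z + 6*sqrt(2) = (z + 6)*(z + sqrt(2))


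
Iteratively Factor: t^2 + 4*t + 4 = (t + 2)*(t + 2)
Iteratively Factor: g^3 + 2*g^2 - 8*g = (g + 4)*(g^2 - 2*g) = g*(g + 4)*(g - 2)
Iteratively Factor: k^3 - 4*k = (k - 2)*(k^2 + 2*k) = k*(k - 2)*(k + 2)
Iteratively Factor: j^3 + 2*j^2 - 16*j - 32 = (j + 2)*(j^2 - 16) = (j - 4)*(j + 2)*(j + 4)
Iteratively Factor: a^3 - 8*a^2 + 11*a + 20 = (a + 1)*(a^2 - 9*a + 20) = (a - 5)*(a + 1)*(a - 4)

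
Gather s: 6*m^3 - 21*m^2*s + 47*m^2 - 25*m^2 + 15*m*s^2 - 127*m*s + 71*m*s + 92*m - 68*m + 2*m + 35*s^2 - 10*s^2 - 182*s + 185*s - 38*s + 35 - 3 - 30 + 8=6*m^3 + 22*m^2 + 26*m + s^2*(15*m + 25) + s*(-21*m^2 - 56*m - 35) + 10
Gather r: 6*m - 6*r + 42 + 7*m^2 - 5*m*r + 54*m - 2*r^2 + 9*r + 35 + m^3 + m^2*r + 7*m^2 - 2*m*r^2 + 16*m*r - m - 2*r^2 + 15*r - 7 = m^3 + 14*m^2 + 59*m + r^2*(-2*m - 4) + r*(m^2 + 11*m + 18) + 70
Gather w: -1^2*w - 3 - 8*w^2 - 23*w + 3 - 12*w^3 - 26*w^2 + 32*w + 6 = -12*w^3 - 34*w^2 + 8*w + 6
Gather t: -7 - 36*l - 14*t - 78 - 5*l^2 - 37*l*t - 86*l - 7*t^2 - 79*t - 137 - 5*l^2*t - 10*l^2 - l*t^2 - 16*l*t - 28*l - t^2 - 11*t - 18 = -15*l^2 - 150*l + t^2*(-l - 8) + t*(-5*l^2 - 53*l - 104) - 240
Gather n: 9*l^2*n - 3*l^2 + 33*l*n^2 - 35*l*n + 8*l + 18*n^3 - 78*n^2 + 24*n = -3*l^2 + 8*l + 18*n^3 + n^2*(33*l - 78) + n*(9*l^2 - 35*l + 24)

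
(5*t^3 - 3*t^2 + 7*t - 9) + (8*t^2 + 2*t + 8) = 5*t^3 + 5*t^2 + 9*t - 1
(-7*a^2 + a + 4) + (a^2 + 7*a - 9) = -6*a^2 + 8*a - 5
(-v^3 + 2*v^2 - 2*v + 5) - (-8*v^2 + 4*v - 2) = -v^3 + 10*v^2 - 6*v + 7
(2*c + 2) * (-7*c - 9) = -14*c^2 - 32*c - 18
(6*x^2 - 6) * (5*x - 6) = 30*x^3 - 36*x^2 - 30*x + 36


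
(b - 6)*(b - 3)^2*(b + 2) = b^4 - 10*b^3 + 21*b^2 + 36*b - 108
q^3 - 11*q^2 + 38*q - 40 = (q - 5)*(q - 4)*(q - 2)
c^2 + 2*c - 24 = (c - 4)*(c + 6)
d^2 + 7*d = d*(d + 7)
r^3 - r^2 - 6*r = r*(r - 3)*(r + 2)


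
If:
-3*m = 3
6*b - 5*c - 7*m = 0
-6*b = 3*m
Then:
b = 1/2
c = 2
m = -1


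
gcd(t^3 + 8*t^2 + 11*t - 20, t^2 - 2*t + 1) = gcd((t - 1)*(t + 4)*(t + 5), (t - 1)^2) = t - 1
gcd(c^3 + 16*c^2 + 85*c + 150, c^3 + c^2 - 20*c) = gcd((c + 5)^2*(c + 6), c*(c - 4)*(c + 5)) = c + 5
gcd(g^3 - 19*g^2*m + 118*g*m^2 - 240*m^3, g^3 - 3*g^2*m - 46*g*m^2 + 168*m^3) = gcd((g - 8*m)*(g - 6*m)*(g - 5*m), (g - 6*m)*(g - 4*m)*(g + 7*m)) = g - 6*m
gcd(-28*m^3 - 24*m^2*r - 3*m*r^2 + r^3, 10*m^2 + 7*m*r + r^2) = 2*m + r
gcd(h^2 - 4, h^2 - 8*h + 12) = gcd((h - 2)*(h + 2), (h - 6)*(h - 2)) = h - 2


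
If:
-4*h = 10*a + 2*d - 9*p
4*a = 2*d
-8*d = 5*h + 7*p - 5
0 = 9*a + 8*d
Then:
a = 0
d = 0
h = 45/73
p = 20/73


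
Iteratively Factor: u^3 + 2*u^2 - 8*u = (u)*(u^2 + 2*u - 8) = u*(u - 2)*(u + 4)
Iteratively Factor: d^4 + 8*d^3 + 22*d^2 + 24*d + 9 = (d + 3)*(d^3 + 5*d^2 + 7*d + 3) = (d + 1)*(d + 3)*(d^2 + 4*d + 3) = (d + 1)*(d + 3)^2*(d + 1)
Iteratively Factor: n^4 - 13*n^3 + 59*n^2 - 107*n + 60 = (n - 5)*(n^3 - 8*n^2 + 19*n - 12) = (n - 5)*(n - 1)*(n^2 - 7*n + 12) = (n - 5)*(n - 3)*(n - 1)*(n - 4)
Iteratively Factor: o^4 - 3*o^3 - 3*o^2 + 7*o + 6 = (o - 3)*(o^3 - 3*o - 2) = (o - 3)*(o + 1)*(o^2 - o - 2) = (o - 3)*(o + 1)^2*(o - 2)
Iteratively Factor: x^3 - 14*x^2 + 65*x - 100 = (x - 5)*(x^2 - 9*x + 20) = (x - 5)^2*(x - 4)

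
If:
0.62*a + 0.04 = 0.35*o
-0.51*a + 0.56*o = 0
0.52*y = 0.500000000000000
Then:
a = -0.13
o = -0.12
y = 0.96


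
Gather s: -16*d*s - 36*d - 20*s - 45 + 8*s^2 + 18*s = -36*d + 8*s^2 + s*(-16*d - 2) - 45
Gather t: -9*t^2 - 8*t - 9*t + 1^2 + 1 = -9*t^2 - 17*t + 2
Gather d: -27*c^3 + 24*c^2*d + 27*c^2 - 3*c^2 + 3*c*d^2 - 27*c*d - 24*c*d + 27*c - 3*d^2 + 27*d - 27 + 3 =-27*c^3 + 24*c^2 + 27*c + d^2*(3*c - 3) + d*(24*c^2 - 51*c + 27) - 24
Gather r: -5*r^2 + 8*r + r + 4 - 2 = -5*r^2 + 9*r + 2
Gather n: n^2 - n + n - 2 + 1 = n^2 - 1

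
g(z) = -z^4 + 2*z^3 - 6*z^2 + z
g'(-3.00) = 199.00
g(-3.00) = -192.00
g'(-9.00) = 3511.00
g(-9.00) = -8514.00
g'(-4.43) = 519.66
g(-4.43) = -681.19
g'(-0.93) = 20.57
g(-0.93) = -8.48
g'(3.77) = -173.29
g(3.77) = -176.35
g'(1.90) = -27.58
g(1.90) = -19.07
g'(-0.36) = 6.28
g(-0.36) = -1.25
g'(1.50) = -17.00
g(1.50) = -10.31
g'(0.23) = -1.49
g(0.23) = -0.07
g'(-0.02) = 1.24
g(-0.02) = -0.02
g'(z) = -4*z^3 + 6*z^2 - 12*z + 1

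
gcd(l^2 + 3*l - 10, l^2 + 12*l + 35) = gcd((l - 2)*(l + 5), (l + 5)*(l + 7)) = l + 5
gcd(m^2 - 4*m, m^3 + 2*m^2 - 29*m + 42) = 1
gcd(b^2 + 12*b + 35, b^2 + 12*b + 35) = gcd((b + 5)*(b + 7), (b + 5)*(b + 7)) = b^2 + 12*b + 35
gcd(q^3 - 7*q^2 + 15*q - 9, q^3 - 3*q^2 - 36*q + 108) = q - 3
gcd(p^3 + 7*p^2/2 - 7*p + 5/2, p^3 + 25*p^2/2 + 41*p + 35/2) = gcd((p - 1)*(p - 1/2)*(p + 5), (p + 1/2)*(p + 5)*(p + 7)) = p + 5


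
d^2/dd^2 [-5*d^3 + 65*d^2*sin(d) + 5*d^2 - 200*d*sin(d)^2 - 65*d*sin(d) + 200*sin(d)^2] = -65*d^2*sin(d) + 65*d*sin(d) + 260*d*cos(d) - 400*d*cos(2*d) - 30*d - 130*sqrt(2)*cos(d + pi/4) + 400*sqrt(2)*cos(2*d + pi/4) + 10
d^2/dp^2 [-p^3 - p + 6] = -6*p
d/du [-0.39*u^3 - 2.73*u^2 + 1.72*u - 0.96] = -1.17*u^2 - 5.46*u + 1.72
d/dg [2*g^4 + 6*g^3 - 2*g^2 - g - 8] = 8*g^3 + 18*g^2 - 4*g - 1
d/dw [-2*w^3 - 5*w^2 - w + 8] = -6*w^2 - 10*w - 1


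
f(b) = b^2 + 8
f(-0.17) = 8.03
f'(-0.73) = -1.46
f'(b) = 2*b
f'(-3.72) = -7.44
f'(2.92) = 5.84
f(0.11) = 8.01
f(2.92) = 16.53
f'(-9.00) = -18.00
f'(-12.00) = -24.00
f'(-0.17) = -0.34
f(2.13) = 12.54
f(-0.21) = 8.04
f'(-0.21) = -0.42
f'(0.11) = 0.22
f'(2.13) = 4.26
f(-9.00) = 89.00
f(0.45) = 8.20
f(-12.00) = 152.00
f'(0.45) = 0.90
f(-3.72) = 21.84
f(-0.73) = 8.53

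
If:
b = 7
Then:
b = 7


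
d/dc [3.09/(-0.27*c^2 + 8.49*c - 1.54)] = (1.6686*c - 26.2341)/(0.27*c^2 - 8.49*c + 1.54)^2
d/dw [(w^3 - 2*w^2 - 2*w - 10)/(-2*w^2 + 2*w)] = (-w^4/2 + w^3 - 2*w^2 - 10*w + 5)/(w^2*(w^2 - 2*w + 1))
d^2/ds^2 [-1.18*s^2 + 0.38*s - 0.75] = -2.36000000000000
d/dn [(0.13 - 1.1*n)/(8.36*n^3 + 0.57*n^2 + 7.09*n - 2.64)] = (18.392*n^3 - 2.6334*n^2 - 0.1482*n + 1.9823)/(69.8896*n^6 + 9.5304*n^5 + 118.8697*n^4 - 36.0582*n^3 + 47.2585*n^2 - 37.4352*n + 6.9696)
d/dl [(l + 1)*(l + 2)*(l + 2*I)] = 3*l^2 + l*(6 + 4*I) + 2 + 6*I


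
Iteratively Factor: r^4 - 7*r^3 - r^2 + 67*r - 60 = (r - 5)*(r^3 - 2*r^2 - 11*r + 12) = (r - 5)*(r - 4)*(r^2 + 2*r - 3) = (r - 5)*(r - 4)*(r + 3)*(r - 1)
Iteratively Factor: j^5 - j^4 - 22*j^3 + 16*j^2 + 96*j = (j - 4)*(j^4 + 3*j^3 - 10*j^2 - 24*j) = (j - 4)*(j - 3)*(j^3 + 6*j^2 + 8*j) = (j - 4)*(j - 3)*(j + 2)*(j^2 + 4*j) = (j - 4)*(j - 3)*(j + 2)*(j + 4)*(j)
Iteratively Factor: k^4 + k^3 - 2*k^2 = (k + 2)*(k^3 - k^2) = k*(k + 2)*(k^2 - k) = k^2*(k + 2)*(k - 1)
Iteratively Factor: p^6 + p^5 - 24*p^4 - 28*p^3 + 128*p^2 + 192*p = (p - 3)*(p^5 + 4*p^4 - 12*p^3 - 64*p^2 - 64*p) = (p - 3)*(p + 2)*(p^4 + 2*p^3 - 16*p^2 - 32*p) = (p - 3)*(p + 2)*(p + 4)*(p^3 - 2*p^2 - 8*p) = p*(p - 3)*(p + 2)*(p + 4)*(p^2 - 2*p - 8) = p*(p - 3)*(p + 2)^2*(p + 4)*(p - 4)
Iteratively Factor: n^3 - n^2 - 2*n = (n - 2)*(n^2 + n) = n*(n - 2)*(n + 1)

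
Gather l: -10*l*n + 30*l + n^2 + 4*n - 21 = l*(30 - 10*n) + n^2 + 4*n - 21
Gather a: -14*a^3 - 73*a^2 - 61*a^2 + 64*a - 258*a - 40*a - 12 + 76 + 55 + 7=-14*a^3 - 134*a^2 - 234*a + 126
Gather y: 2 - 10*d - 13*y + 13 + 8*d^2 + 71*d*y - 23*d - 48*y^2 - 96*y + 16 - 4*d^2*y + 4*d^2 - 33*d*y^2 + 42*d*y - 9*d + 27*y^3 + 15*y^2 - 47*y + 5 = 12*d^2 - 42*d + 27*y^3 + y^2*(-33*d - 33) + y*(-4*d^2 + 113*d - 156) + 36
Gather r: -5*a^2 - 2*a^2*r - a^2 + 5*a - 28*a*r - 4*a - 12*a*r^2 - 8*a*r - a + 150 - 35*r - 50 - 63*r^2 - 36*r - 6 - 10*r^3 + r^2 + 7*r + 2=-6*a^2 - 10*r^3 + r^2*(-12*a - 62) + r*(-2*a^2 - 36*a - 64) + 96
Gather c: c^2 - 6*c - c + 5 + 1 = c^2 - 7*c + 6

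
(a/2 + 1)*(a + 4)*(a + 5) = a^3/2 + 11*a^2/2 + 19*a + 20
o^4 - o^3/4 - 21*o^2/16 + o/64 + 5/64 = (o - 5/4)*(o - 1/4)*(o + 1/4)*(o + 1)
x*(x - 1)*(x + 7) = x^3 + 6*x^2 - 7*x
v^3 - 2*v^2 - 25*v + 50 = (v - 5)*(v - 2)*(v + 5)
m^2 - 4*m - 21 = (m - 7)*(m + 3)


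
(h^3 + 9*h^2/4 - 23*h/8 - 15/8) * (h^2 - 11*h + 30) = h^5 - 35*h^4/4 + 19*h^3/8 + 389*h^2/4 - 525*h/8 - 225/4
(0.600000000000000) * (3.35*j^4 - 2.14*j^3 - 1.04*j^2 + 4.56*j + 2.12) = 2.01*j^4 - 1.284*j^3 - 0.624*j^2 + 2.736*j + 1.272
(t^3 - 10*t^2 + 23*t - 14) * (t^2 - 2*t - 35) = t^5 - 12*t^4 + 8*t^3 + 290*t^2 - 777*t + 490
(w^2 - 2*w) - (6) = w^2 - 2*w - 6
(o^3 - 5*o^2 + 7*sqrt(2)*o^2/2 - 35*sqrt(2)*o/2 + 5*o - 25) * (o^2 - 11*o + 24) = o^5 - 16*o^4 + 7*sqrt(2)*o^4/2 - 56*sqrt(2)*o^3 + 84*o^3 - 200*o^2 + 553*sqrt(2)*o^2/2 - 420*sqrt(2)*o + 395*o - 600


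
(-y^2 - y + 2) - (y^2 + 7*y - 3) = -2*y^2 - 8*y + 5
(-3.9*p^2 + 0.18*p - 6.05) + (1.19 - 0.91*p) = -3.9*p^2 - 0.73*p - 4.86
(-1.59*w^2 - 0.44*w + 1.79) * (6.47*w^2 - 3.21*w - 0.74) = -10.2873*w^4 + 2.2571*w^3 + 14.1703*w^2 - 5.4203*w - 1.3246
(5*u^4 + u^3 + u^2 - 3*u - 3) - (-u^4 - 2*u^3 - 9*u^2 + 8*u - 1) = 6*u^4 + 3*u^3 + 10*u^2 - 11*u - 2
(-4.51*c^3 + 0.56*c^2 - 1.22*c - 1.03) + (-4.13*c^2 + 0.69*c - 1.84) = -4.51*c^3 - 3.57*c^2 - 0.53*c - 2.87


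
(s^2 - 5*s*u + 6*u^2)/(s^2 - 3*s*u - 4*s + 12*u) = (s - 2*u)/(s - 4)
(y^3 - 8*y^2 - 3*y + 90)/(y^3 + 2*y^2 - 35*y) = (y^2 - 3*y - 18)/(y*(y + 7))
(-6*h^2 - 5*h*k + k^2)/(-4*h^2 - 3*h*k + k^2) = (6*h - k)/(4*h - k)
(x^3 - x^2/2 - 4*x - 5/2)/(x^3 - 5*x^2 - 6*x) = (2*x^2 - 3*x - 5)/(2*x*(x - 6))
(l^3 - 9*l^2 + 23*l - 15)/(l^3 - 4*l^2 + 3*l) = (l - 5)/l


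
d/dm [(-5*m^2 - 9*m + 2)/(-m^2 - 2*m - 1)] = (m + 13)/(m^3 + 3*m^2 + 3*m + 1)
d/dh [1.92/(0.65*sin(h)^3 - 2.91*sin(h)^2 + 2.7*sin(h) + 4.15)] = (-3.744*sin(h)^2 + 11.1744*sin(h) - 5.184)*cos(h)/(0.65*sin(h)^3 - 2.91*sin(h)^2 + 2.7*sin(h) + 4.15)^2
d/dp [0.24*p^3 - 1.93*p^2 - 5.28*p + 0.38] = 0.72*p^2 - 3.86*p - 5.28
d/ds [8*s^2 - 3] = 16*s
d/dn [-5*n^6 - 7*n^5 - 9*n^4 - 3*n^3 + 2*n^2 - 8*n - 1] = -30*n^5 - 35*n^4 - 36*n^3 - 9*n^2 + 4*n - 8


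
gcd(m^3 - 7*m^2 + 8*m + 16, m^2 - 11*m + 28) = m - 4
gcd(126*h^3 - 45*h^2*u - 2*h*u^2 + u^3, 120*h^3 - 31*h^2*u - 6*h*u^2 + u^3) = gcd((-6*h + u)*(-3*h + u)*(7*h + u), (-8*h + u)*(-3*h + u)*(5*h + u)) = -3*h + u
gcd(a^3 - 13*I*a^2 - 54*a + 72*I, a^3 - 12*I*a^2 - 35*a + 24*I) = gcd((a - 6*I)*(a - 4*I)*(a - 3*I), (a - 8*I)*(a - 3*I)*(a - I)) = a - 3*I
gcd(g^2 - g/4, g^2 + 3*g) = g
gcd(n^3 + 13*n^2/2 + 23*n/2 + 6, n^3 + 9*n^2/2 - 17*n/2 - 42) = n + 4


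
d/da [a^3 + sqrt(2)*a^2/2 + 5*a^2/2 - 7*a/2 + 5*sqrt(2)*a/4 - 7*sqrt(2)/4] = 3*a^2 + sqrt(2)*a + 5*a - 7/2 + 5*sqrt(2)/4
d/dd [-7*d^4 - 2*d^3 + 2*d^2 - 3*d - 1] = -28*d^3 - 6*d^2 + 4*d - 3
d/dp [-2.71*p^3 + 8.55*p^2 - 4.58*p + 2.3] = -8.13*p^2 + 17.1*p - 4.58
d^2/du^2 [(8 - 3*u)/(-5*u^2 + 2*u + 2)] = 2*((46 - 45*u)*(-5*u^2 + 2*u + 2) - 4*(3*u - 8)*(5*u - 1)^2)/(-5*u^2 + 2*u + 2)^3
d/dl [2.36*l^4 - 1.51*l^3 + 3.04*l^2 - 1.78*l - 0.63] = 9.44*l^3 - 4.53*l^2 + 6.08*l - 1.78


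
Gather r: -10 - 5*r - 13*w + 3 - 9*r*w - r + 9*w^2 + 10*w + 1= r*(-9*w - 6) + 9*w^2 - 3*w - 6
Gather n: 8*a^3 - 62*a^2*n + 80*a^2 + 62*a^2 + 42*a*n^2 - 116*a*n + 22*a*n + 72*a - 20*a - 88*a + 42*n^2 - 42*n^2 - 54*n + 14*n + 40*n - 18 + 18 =8*a^3 + 142*a^2 + 42*a*n^2 - 36*a + n*(-62*a^2 - 94*a)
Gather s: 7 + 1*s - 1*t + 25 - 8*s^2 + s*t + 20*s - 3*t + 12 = -8*s^2 + s*(t + 21) - 4*t + 44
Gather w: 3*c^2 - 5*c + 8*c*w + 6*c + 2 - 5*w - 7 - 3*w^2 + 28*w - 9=3*c^2 + c - 3*w^2 + w*(8*c + 23) - 14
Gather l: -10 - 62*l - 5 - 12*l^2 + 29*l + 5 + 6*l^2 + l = -6*l^2 - 32*l - 10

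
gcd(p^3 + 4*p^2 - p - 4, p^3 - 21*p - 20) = p^2 + 5*p + 4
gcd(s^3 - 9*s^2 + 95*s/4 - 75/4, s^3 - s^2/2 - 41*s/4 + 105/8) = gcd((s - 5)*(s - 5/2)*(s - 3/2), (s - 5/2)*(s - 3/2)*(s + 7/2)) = s^2 - 4*s + 15/4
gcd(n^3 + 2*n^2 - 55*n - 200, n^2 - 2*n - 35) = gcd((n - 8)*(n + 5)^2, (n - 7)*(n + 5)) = n + 5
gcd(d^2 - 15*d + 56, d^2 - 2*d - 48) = d - 8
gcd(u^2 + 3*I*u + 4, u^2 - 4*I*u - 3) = u - I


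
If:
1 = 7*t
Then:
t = 1/7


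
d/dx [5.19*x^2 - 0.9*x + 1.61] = 10.38*x - 0.9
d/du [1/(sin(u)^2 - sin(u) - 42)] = (1 - 2*sin(u))*cos(u)/(sin(u) + cos(u)^2 + 41)^2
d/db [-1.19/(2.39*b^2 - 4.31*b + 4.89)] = (5.6882*b - 5.1289)/(2.39*b^2 - 4.31*b + 4.89)^2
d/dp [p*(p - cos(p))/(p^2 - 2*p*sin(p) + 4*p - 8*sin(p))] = (p^3*sin(p) + 2*p^3*cos(p) + 2*p^2*sin(p) + 9*p^2*cos(p) + 2*p^2 - 16*p*sin(p) - 8*p + 4*sin(2*p))/((p + 4)^2*(p - 2*sin(p))^2)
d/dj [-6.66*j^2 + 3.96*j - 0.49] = 3.96 - 13.32*j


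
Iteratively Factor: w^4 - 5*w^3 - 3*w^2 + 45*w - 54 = (w + 3)*(w^3 - 8*w^2 + 21*w - 18) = (w - 3)*(w + 3)*(w^2 - 5*w + 6) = (w - 3)*(w - 2)*(w + 3)*(w - 3)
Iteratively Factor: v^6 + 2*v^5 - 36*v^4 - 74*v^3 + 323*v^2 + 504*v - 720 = (v - 1)*(v^5 + 3*v^4 - 33*v^3 - 107*v^2 + 216*v + 720) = (v - 3)*(v - 1)*(v^4 + 6*v^3 - 15*v^2 - 152*v - 240) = (v - 3)*(v - 1)*(v + 4)*(v^3 + 2*v^2 - 23*v - 60) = (v - 5)*(v - 3)*(v - 1)*(v + 4)*(v^2 + 7*v + 12) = (v - 5)*(v - 3)*(v - 1)*(v + 3)*(v + 4)*(v + 4)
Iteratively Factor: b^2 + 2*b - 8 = (b + 4)*(b - 2)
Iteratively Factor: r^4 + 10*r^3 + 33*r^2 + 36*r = (r)*(r^3 + 10*r^2 + 33*r + 36) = r*(r + 3)*(r^2 + 7*r + 12) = r*(r + 3)*(r + 4)*(r + 3)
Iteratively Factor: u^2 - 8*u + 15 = (u - 3)*(u - 5)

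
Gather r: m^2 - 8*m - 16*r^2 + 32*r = m^2 - 8*m - 16*r^2 + 32*r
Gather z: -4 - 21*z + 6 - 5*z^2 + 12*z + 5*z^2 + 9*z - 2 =0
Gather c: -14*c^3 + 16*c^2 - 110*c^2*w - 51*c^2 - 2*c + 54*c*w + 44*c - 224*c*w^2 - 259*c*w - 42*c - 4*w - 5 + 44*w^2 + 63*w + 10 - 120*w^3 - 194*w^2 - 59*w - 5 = -14*c^3 + c^2*(-110*w - 35) + c*(-224*w^2 - 205*w) - 120*w^3 - 150*w^2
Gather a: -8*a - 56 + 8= -8*a - 48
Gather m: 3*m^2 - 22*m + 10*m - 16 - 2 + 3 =3*m^2 - 12*m - 15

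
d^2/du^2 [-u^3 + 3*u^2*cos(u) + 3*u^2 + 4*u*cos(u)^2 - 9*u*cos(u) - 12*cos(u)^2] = -3*u^2*cos(u) - 12*u*sin(u) + 9*u*cos(u) - 8*u*cos(2*u) - 6*u + 18*sin(u) - 8*sin(2*u) + 6*cos(u) + 24*cos(2*u) + 6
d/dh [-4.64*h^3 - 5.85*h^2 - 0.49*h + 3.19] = -13.92*h^2 - 11.7*h - 0.49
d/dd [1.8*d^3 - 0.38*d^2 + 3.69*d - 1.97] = 5.4*d^2 - 0.76*d + 3.69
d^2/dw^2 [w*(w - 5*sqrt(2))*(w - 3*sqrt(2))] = 6*w - 16*sqrt(2)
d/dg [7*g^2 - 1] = 14*g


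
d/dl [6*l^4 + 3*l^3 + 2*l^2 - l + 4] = 24*l^3 + 9*l^2 + 4*l - 1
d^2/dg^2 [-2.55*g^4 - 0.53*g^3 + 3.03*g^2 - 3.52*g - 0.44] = -30.6*g^2 - 3.18*g + 6.06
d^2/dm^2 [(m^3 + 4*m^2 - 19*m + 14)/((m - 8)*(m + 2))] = 6*(19*m^3 + 174*m^2 - 132*m + 1192)/(m^6 - 18*m^5 + 60*m^4 + 360*m^3 - 960*m^2 - 4608*m - 4096)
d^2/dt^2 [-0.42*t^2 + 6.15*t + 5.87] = -0.840000000000000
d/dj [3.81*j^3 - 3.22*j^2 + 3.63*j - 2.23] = 11.43*j^2 - 6.44*j + 3.63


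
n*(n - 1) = n^2 - n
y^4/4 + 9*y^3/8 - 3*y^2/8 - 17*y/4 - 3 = (y/4 + 1)*(y - 2)*(y + 1)*(y + 3/2)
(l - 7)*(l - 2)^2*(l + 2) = l^4 - 9*l^3 + 10*l^2 + 36*l - 56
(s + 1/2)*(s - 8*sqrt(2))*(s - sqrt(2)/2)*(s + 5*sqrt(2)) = s^4 - 7*sqrt(2)*s^3/2 + s^3/2 - 77*s^2 - 7*sqrt(2)*s^2/4 - 77*s/2 + 40*sqrt(2)*s + 20*sqrt(2)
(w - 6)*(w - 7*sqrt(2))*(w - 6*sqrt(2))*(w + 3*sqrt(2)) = w^4 - 10*sqrt(2)*w^3 - 6*w^3 + 6*w^2 + 60*sqrt(2)*w^2 - 36*w + 252*sqrt(2)*w - 1512*sqrt(2)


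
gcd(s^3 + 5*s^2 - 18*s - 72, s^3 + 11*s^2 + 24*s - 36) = s + 6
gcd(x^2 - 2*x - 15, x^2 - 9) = x + 3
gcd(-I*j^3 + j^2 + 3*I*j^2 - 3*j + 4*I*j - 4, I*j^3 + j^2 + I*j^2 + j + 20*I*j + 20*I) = j + 1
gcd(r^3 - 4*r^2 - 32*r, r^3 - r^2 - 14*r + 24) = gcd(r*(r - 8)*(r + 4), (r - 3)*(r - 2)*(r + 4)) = r + 4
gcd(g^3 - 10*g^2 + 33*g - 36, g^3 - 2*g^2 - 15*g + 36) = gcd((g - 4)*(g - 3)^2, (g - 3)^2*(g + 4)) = g^2 - 6*g + 9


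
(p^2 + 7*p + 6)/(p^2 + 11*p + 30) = (p + 1)/(p + 5)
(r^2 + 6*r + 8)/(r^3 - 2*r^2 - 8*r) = (r + 4)/(r*(r - 4))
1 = 1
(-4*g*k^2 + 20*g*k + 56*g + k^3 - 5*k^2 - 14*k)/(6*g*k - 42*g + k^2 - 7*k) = (-4*g*k - 8*g + k^2 + 2*k)/(6*g + k)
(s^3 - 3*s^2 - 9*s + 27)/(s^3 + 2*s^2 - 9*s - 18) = (s - 3)/(s + 2)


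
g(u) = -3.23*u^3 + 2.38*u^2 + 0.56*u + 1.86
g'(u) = -9.69*u^2 + 4.76*u + 0.56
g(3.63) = -119.24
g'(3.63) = -109.85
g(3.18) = -76.16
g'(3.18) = -82.29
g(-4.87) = 428.65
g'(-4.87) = -252.44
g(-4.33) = 306.28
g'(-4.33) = -201.73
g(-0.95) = 6.25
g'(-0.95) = -12.71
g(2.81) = -49.44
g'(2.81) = -62.58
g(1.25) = -0.03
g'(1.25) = -8.63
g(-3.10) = 119.22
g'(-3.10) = -107.32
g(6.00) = -606.78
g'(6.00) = -319.72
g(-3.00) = 108.81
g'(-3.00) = -100.93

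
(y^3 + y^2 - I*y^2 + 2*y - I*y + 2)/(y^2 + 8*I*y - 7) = (y^2 + y*(1 - 2*I) - 2*I)/(y + 7*I)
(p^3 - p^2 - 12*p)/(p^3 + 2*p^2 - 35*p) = (p^2 - p - 12)/(p^2 + 2*p - 35)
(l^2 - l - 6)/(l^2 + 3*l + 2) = (l - 3)/(l + 1)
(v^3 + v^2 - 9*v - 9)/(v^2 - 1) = (v^2 - 9)/(v - 1)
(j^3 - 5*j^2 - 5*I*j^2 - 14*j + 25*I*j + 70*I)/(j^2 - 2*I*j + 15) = (j^2 - 5*j - 14)/(j + 3*I)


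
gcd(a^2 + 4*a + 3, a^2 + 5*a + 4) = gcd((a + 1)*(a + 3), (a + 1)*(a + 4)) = a + 1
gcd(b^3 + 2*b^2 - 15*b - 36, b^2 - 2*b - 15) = b + 3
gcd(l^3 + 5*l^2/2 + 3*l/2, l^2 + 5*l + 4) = l + 1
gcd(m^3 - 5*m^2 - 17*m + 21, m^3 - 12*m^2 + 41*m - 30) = m - 1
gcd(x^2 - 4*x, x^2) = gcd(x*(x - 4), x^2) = x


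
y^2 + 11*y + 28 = (y + 4)*(y + 7)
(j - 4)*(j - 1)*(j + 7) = j^3 + 2*j^2 - 31*j + 28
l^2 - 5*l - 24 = (l - 8)*(l + 3)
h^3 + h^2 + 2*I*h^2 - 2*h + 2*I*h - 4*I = (h - 1)*(h + 2)*(h + 2*I)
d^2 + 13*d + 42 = (d + 6)*(d + 7)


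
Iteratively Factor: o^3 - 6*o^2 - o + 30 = (o - 3)*(o^2 - 3*o - 10) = (o - 3)*(o + 2)*(o - 5)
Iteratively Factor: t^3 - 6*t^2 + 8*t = (t)*(t^2 - 6*t + 8) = t*(t - 2)*(t - 4)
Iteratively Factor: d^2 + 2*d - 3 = (d + 3)*(d - 1)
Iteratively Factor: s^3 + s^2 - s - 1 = (s - 1)*(s^2 + 2*s + 1) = (s - 1)*(s + 1)*(s + 1)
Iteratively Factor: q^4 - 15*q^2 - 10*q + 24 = (q + 3)*(q^3 - 3*q^2 - 6*q + 8) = (q + 2)*(q + 3)*(q^2 - 5*q + 4) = (q - 1)*(q + 2)*(q + 3)*(q - 4)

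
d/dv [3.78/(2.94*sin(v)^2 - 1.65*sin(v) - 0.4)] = (6.237 - 22.2264*sin(v))*cos(v)/(-2.94*sin(v)^2 + 1.65*sin(v) + 0.4)^2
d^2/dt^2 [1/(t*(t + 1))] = 2*(t^2 + t*(t + 1) + (t + 1)^2)/(t^3*(t + 1)^3)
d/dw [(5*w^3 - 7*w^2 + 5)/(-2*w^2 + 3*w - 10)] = (-10*w^4 + 30*w^3 - 171*w^2 + 160*w - 15)/(4*w^4 - 12*w^3 + 49*w^2 - 60*w + 100)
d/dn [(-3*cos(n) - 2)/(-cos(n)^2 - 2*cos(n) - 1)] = (3*cos(n) + 1)*sin(n)/(cos(n) + 1)^3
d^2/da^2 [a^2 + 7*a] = 2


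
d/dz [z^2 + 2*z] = 2*z + 2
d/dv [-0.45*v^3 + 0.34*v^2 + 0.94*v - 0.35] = -1.35*v^2 + 0.68*v + 0.94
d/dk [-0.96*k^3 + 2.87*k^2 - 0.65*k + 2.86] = -2.88*k^2 + 5.74*k - 0.65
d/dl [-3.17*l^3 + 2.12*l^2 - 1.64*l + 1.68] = -9.51*l^2 + 4.24*l - 1.64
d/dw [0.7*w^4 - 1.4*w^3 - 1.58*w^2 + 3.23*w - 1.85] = 2.8*w^3 - 4.2*w^2 - 3.16*w + 3.23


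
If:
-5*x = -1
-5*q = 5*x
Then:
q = -1/5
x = 1/5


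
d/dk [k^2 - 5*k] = 2*k - 5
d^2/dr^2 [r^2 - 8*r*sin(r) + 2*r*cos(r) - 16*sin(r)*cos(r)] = 8*r*sin(r) - 2*r*cos(r) - 4*sin(r) + 32*sin(2*r) - 16*cos(r) + 2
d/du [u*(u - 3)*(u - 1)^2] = 4*u^3 - 15*u^2 + 14*u - 3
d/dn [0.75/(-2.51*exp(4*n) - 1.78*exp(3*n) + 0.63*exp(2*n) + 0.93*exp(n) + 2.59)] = (7.53*exp(3*n) + 4.005*exp(2*n) - 0.945*exp(n) - 0.6975)*exp(n)/(-2.51*exp(4*n) - 1.78*exp(3*n) + 0.63*exp(2*n) + 0.93*exp(n) + 2.59)^2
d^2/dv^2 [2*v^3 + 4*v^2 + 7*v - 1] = 12*v + 8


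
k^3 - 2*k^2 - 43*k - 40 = (k - 8)*(k + 1)*(k + 5)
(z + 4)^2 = z^2 + 8*z + 16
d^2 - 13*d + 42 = (d - 7)*(d - 6)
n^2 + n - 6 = (n - 2)*(n + 3)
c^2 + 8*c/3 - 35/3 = (c - 7/3)*(c + 5)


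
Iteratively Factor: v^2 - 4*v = (v - 4)*(v)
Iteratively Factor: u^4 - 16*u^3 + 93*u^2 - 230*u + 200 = (u - 5)*(u^3 - 11*u^2 + 38*u - 40) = (u - 5)*(u - 4)*(u^2 - 7*u + 10) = (u - 5)*(u - 4)*(u - 2)*(u - 5)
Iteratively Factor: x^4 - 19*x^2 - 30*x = (x + 3)*(x^3 - 3*x^2 - 10*x) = x*(x + 3)*(x^2 - 3*x - 10) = x*(x + 2)*(x + 3)*(x - 5)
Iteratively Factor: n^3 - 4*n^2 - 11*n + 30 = (n + 3)*(n^2 - 7*n + 10) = (n - 5)*(n + 3)*(n - 2)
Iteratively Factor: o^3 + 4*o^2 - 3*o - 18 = (o + 3)*(o^2 + o - 6) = (o - 2)*(o + 3)*(o + 3)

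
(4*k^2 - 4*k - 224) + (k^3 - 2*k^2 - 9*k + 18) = k^3 + 2*k^2 - 13*k - 206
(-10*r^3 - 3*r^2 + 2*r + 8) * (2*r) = -20*r^4 - 6*r^3 + 4*r^2 + 16*r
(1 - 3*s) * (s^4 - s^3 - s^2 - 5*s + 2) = -3*s^5 + 4*s^4 + 2*s^3 + 14*s^2 - 11*s + 2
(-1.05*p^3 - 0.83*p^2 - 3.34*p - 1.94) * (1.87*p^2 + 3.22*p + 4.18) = -1.9635*p^5 - 4.9331*p^4 - 13.3074*p^3 - 17.852*p^2 - 20.208*p - 8.1092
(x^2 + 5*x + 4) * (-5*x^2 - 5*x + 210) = -5*x^4 - 30*x^3 + 165*x^2 + 1030*x + 840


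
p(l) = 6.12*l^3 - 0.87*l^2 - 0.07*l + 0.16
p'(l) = 18.36*l^2 - 1.74*l - 0.07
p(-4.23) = -478.31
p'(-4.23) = 335.80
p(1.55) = 20.75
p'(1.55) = 41.34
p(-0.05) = 0.16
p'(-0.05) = 0.06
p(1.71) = 28.10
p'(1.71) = 50.64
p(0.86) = 3.35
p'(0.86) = 12.01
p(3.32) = 214.30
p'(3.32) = 196.52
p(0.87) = 3.47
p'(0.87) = 12.31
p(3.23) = 197.09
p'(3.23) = 185.86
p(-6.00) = -1352.66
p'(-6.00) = 671.33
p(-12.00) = -10699.64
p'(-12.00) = 2664.65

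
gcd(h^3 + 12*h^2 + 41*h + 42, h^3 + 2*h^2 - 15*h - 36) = h + 3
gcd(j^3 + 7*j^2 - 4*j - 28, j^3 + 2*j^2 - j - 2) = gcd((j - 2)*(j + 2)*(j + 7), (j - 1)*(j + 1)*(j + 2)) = j + 2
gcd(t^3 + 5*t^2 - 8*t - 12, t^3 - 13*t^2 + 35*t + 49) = t + 1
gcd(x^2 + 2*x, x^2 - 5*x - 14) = x + 2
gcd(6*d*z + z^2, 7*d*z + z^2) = z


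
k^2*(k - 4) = k^3 - 4*k^2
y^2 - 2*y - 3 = (y - 3)*(y + 1)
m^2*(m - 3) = m^3 - 3*m^2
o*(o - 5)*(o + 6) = o^3 + o^2 - 30*o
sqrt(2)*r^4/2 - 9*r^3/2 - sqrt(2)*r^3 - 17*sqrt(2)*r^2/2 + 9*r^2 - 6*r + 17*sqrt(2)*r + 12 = (r - 2)*(r - 6*sqrt(2))*(r + sqrt(2)/2)*(sqrt(2)*r/2 + 1)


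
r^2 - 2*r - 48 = (r - 8)*(r + 6)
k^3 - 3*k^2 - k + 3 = (k - 3)*(k - 1)*(k + 1)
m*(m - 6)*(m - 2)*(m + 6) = m^4 - 2*m^3 - 36*m^2 + 72*m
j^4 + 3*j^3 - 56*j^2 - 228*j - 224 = (j - 8)*(j + 2)^2*(j + 7)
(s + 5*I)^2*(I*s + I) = I*s^3 - 10*s^2 + I*s^2 - 10*s - 25*I*s - 25*I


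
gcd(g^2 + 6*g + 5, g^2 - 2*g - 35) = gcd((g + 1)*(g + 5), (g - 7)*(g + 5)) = g + 5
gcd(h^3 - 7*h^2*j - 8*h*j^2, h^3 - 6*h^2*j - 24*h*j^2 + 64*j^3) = h - 8*j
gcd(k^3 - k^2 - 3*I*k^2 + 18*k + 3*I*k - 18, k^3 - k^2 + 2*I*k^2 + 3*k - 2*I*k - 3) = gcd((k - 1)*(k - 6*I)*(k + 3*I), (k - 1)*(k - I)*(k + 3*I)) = k^2 + k*(-1 + 3*I) - 3*I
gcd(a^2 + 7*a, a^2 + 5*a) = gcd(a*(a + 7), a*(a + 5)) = a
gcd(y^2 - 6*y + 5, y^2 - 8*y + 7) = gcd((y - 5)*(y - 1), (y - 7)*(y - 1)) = y - 1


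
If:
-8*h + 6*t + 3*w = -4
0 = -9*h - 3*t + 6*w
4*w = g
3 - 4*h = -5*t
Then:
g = 8/25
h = 1/5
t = -11/25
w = 2/25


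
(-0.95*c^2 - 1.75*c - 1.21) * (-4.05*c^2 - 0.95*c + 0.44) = 3.8475*c^4 + 7.99*c^3 + 6.145*c^2 + 0.3795*c - 0.5324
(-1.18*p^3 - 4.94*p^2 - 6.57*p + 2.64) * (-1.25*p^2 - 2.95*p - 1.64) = 1.475*p^5 + 9.656*p^4 + 24.7207*p^3 + 24.1831*p^2 + 2.9868*p - 4.3296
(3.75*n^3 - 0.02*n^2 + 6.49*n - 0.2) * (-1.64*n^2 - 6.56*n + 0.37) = -6.15*n^5 - 24.5672*n^4 - 9.1249*n^3 - 42.2538*n^2 + 3.7133*n - 0.074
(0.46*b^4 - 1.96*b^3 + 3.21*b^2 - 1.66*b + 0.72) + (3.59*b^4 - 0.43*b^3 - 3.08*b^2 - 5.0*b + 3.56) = 4.05*b^4 - 2.39*b^3 + 0.13*b^2 - 6.66*b + 4.28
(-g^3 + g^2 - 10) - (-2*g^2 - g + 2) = -g^3 + 3*g^2 + g - 12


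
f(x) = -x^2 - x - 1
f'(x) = -2*x - 1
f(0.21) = -1.25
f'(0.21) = -1.42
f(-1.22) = -1.27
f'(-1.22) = 1.44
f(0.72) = -2.24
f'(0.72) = -2.44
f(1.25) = -3.81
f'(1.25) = -3.50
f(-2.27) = -3.88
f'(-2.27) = 3.54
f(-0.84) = -0.87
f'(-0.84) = 0.68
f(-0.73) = -0.80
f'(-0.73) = 0.46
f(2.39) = -9.10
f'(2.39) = -5.78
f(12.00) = -157.00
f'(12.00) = -25.00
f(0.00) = -1.00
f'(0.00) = -1.00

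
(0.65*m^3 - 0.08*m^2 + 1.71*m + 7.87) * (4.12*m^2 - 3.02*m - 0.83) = 2.678*m^5 - 2.2926*m^4 + 6.7473*m^3 + 27.3266*m^2 - 25.1867*m - 6.5321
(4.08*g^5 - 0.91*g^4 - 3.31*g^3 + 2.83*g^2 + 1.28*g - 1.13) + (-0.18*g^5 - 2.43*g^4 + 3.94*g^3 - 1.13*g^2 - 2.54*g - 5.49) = 3.9*g^5 - 3.34*g^4 + 0.63*g^3 + 1.7*g^2 - 1.26*g - 6.62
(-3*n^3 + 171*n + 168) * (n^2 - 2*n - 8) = -3*n^5 + 6*n^4 + 195*n^3 - 174*n^2 - 1704*n - 1344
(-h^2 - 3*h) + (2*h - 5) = -h^2 - h - 5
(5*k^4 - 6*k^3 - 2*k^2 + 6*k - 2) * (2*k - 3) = 10*k^5 - 27*k^4 + 14*k^3 + 18*k^2 - 22*k + 6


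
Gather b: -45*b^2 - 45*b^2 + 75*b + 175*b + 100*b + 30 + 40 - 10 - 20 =-90*b^2 + 350*b + 40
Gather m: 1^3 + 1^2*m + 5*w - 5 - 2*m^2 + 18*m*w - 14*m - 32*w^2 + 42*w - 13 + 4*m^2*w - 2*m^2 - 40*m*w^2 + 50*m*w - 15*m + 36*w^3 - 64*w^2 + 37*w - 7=m^2*(4*w - 4) + m*(-40*w^2 + 68*w - 28) + 36*w^3 - 96*w^2 + 84*w - 24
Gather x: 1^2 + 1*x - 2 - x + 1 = 0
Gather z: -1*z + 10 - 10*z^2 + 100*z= -10*z^2 + 99*z + 10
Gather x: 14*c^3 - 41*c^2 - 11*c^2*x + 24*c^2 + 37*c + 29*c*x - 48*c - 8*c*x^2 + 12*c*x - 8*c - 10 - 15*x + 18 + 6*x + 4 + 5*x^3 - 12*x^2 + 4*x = 14*c^3 - 17*c^2 - 19*c + 5*x^3 + x^2*(-8*c - 12) + x*(-11*c^2 + 41*c - 5) + 12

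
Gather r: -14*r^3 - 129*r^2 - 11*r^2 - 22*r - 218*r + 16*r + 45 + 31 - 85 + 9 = -14*r^3 - 140*r^2 - 224*r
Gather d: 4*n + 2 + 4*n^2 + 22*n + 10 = 4*n^2 + 26*n + 12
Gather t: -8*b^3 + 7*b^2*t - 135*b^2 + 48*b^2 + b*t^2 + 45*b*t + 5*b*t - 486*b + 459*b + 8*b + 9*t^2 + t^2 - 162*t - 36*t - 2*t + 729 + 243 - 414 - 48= -8*b^3 - 87*b^2 - 19*b + t^2*(b + 10) + t*(7*b^2 + 50*b - 200) + 510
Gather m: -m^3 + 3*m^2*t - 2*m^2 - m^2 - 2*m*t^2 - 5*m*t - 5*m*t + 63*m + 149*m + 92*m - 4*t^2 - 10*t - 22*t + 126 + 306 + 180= -m^3 + m^2*(3*t - 3) + m*(-2*t^2 - 10*t + 304) - 4*t^2 - 32*t + 612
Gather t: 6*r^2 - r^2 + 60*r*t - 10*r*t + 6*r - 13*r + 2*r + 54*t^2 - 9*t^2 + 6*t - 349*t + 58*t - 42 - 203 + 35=5*r^2 - 5*r + 45*t^2 + t*(50*r - 285) - 210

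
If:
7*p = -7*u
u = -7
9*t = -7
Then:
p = 7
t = -7/9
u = -7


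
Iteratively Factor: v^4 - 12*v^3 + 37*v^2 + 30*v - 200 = (v - 5)*(v^3 - 7*v^2 + 2*v + 40) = (v - 5)^2*(v^2 - 2*v - 8) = (v - 5)^2*(v - 4)*(v + 2)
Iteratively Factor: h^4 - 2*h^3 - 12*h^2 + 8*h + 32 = (h - 2)*(h^3 - 12*h - 16) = (h - 2)*(h + 2)*(h^2 - 2*h - 8) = (h - 4)*(h - 2)*(h + 2)*(h + 2)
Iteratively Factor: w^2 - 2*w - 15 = (w - 5)*(w + 3)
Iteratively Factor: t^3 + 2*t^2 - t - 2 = (t + 1)*(t^2 + t - 2) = (t - 1)*(t + 1)*(t + 2)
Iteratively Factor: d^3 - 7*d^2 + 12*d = (d - 4)*(d^2 - 3*d) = (d - 4)*(d - 3)*(d)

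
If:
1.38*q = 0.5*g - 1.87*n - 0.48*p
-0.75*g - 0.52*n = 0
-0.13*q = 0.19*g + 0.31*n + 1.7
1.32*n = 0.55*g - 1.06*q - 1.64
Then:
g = -34.20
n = 49.33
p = 4.27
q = -80.72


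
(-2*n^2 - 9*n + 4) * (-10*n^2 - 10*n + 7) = 20*n^4 + 110*n^3 + 36*n^2 - 103*n + 28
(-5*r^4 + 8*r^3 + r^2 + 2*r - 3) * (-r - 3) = 5*r^5 + 7*r^4 - 25*r^3 - 5*r^2 - 3*r + 9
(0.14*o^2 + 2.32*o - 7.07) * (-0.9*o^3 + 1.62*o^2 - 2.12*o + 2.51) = -0.126*o^5 - 1.8612*o^4 + 9.8246*o^3 - 16.0204*o^2 + 20.8116*o - 17.7457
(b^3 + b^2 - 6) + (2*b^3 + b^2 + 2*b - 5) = 3*b^3 + 2*b^2 + 2*b - 11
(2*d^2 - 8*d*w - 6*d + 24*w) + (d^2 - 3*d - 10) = 3*d^2 - 8*d*w - 9*d + 24*w - 10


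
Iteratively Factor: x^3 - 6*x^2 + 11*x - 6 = (x - 1)*(x^2 - 5*x + 6) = (x - 2)*(x - 1)*(x - 3)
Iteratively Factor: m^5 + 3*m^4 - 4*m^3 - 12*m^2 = (m + 2)*(m^4 + m^3 - 6*m^2) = (m - 2)*(m + 2)*(m^3 + 3*m^2) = (m - 2)*(m + 2)*(m + 3)*(m^2) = m*(m - 2)*(m + 2)*(m + 3)*(m)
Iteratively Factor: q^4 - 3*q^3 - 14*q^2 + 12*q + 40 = (q - 5)*(q^3 + 2*q^2 - 4*q - 8) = (q - 5)*(q - 2)*(q^2 + 4*q + 4) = (q - 5)*(q - 2)*(q + 2)*(q + 2)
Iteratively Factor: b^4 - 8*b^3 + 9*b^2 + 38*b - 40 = (b - 4)*(b^3 - 4*b^2 - 7*b + 10) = (b - 4)*(b + 2)*(b^2 - 6*b + 5) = (b - 5)*(b - 4)*(b + 2)*(b - 1)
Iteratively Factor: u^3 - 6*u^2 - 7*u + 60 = (u + 3)*(u^2 - 9*u + 20) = (u - 4)*(u + 3)*(u - 5)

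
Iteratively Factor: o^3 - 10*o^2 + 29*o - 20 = (o - 4)*(o^2 - 6*o + 5) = (o - 5)*(o - 4)*(o - 1)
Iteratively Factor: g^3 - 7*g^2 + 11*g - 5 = (g - 1)*(g^2 - 6*g + 5) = (g - 1)^2*(g - 5)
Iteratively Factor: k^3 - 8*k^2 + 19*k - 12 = (k - 4)*(k^2 - 4*k + 3) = (k - 4)*(k - 3)*(k - 1)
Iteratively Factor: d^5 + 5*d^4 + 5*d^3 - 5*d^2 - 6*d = (d + 1)*(d^4 + 4*d^3 + d^2 - 6*d) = d*(d + 1)*(d^3 + 4*d^2 + d - 6) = d*(d - 1)*(d + 1)*(d^2 + 5*d + 6) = d*(d - 1)*(d + 1)*(d + 2)*(d + 3)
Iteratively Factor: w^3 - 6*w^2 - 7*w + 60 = (w - 5)*(w^2 - w - 12) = (w - 5)*(w + 3)*(w - 4)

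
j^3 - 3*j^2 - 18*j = j*(j - 6)*(j + 3)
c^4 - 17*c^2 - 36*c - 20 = (c - 5)*(c + 1)*(c + 2)^2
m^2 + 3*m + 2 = (m + 1)*(m + 2)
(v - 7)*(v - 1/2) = v^2 - 15*v/2 + 7/2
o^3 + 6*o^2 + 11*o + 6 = (o + 1)*(o + 2)*(o + 3)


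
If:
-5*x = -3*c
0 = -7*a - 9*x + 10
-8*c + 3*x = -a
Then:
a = 155/122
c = 25/122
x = 15/122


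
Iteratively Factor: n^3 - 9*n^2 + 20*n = (n - 4)*(n^2 - 5*n) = n*(n - 4)*(n - 5)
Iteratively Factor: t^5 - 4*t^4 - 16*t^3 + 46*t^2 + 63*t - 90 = (t - 5)*(t^4 + t^3 - 11*t^2 - 9*t + 18) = (t - 5)*(t + 3)*(t^3 - 2*t^2 - 5*t + 6) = (t - 5)*(t + 2)*(t + 3)*(t^2 - 4*t + 3) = (t - 5)*(t - 3)*(t + 2)*(t + 3)*(t - 1)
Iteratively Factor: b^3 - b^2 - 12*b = (b)*(b^2 - b - 12) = b*(b + 3)*(b - 4)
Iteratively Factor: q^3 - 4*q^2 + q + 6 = (q - 2)*(q^2 - 2*q - 3) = (q - 2)*(q + 1)*(q - 3)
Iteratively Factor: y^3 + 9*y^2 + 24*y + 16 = (y + 4)*(y^2 + 5*y + 4) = (y + 1)*(y + 4)*(y + 4)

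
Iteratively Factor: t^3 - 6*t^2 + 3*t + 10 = (t - 5)*(t^2 - t - 2) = (t - 5)*(t - 2)*(t + 1)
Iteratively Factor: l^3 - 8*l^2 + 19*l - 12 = (l - 4)*(l^2 - 4*l + 3) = (l - 4)*(l - 1)*(l - 3)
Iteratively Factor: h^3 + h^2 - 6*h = (h)*(h^2 + h - 6) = h*(h + 3)*(h - 2)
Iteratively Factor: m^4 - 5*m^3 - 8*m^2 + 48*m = (m)*(m^3 - 5*m^2 - 8*m + 48) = m*(m - 4)*(m^2 - m - 12) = m*(m - 4)*(m + 3)*(m - 4)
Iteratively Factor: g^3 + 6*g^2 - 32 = (g + 4)*(g^2 + 2*g - 8) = (g - 2)*(g + 4)*(g + 4)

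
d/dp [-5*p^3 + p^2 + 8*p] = -15*p^2 + 2*p + 8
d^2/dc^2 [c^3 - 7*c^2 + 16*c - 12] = 6*c - 14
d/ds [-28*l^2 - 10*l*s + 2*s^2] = -10*l + 4*s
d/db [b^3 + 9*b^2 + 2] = 3*b*(b + 6)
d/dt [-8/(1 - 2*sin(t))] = -16*cos(t)/(2*sin(t) - 1)^2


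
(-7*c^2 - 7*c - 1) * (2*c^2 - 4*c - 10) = -14*c^4 + 14*c^3 + 96*c^2 + 74*c + 10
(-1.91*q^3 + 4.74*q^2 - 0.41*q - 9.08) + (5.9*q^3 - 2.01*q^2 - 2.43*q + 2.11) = 3.99*q^3 + 2.73*q^2 - 2.84*q - 6.97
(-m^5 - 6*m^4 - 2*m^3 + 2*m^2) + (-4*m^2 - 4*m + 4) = -m^5 - 6*m^4 - 2*m^3 - 2*m^2 - 4*m + 4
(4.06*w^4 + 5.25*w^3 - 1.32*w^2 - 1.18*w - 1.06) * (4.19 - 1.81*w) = -7.3486*w^5 + 7.5089*w^4 + 24.3867*w^3 - 3.395*w^2 - 3.0256*w - 4.4414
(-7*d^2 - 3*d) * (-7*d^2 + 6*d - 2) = 49*d^4 - 21*d^3 - 4*d^2 + 6*d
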